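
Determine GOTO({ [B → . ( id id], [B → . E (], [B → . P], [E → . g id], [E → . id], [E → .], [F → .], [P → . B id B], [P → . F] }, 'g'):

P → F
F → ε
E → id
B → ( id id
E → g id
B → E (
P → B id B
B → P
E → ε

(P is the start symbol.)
GOTO(I, 'g') = CLOSURE({ [A → αX.β] : [A → α.Xβ] ∈ I, X = 'g' })

Items with dot before 'g', with the dot advanced:
  [E → . g id] → [E → g . id]
Closure adds nothing (no advanced item has the dot before a non-terminal).

GOTO = { [E → g . id] }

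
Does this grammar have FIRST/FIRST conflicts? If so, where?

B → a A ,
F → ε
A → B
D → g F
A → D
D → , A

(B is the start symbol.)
A FIRST/FIRST conflict occurs when two productions N → α and N → β for the same non-terminal have FIRST(α) ∩ FIRST(β) ≠ ∅ (with ε ∈ FIRST of a nullable right-hand side, so two nullable alternatives also conflict).

FIRST sets of the non-terminals at (or reachable through a nullable prefix from) the front of some alternative:
  FIRST(B) = { 'a' }
  FIRST(D) = { ',', 'g' }

Productions for A:
  A → B: FIRST = { 'a' }
  A → D: FIRST = { ',', 'g' }
Productions for D:
  D → g F: FIRST = { 'g' }
  D → , A: FIRST = { ',' }
B, F have only one production, so no FIRST/FIRST conflict is possible there.

All alternatives of each non-terminal have pairwise disjoint FIRST sets.

Answer: No FIRST/FIRST conflicts.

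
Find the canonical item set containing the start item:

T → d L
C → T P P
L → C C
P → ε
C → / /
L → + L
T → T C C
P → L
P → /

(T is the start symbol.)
{ [T → . T C C], [T → . d L], [T' → . T] }

First, augment the grammar with T' → T
I₀ = CLOSURE({ [T' → . T] }):
  [T' → . T] has the dot before T: add [T → . d L], [T → . T C C]
No further items can be added.

I₀ = { [T → . T C C], [T → . d L], [T' → . T] }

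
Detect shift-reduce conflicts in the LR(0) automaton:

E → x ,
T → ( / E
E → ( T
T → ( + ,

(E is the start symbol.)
Augment with E' → E and build the canonical LR(0) collection (I0 = CLOSURE({[E' → . E]}), then GOTO on every symbol after a dot until no new states appear). It has 11 states:
  I0: { [E → . ( T], [E → . x ,], [E' → . E] }  — shift
  I1: { [E → ( . T], [T → . ( + ,], [T → . ( / E] }  — shift
  I2: { [E' → E .] }  — accept
  I3: { [E → x . ,] }  — shift
  I4: { [E → x , .] }  — reduce
  I5: { [T → ( . + ,], [T → ( . / E] }  — shift
  I6: { [E → ( T .] }  — reduce
  I7: { [T → ( + . ,] }  — shift
  I8: { [E → . ( T], [E → . x ,], [T → ( / . E] }  — shift
  I9: { [T → ( / E .] }  — reduce
  I10: { [T → ( + , .] }  — reduce

No state contains both a complete item and a shift item.

Answer: No shift-reduce conflicts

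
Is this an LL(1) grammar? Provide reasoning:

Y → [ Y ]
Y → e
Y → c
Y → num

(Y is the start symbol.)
For Y:
  PREDICT(Y → '[' Y ']') = { '[' }
  PREDICT(Y → e) = { 'e' }
  PREDICT(Y → c) = { 'c' }
  PREDICT(Y → num) = { 'num' }

All predict sets are disjoint. The grammar IS LL(1).

Answer: Yes, the grammar is LL(1).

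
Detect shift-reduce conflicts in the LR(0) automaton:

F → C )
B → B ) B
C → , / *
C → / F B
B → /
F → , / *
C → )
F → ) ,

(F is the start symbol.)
A shift-reduce conflict occurs when an LR(0) state has both:
  - a complete (reduce) item [A → α .] (dot at the end), and
  - a shift item [B → β . c γ] (dot before a terminal).

Augment with F' → F and build the canonical LR(0) collection (I0 = CLOSURE({[F' → . F]}), then GOTO on every symbol after a dot until no new states appear). It has 15 states:
  I0: { [C → . )], [C → . , / *], [C → . / F B], [F → . ) ,], [F → . , / *], [F → . C )], [F' → . F] }  — shift
  I1: { [C → ) .], [F → ) . ,] }  — shift, reduce
  I2: { [C → , . / *], [F → , . / *] }  — shift
  I3: { [C → . )], [C → . , / *], [C → . / F B], [C → / . F B], [F → . ) ,], [F → . , / *], [F → . C )] }  — shift
  I4: { [F → C . )] }  — shift
  I5: { [F' → F .] }  — accept
  I6: { [F → C ) .] }  — reduce
  I7: { [B → . /], [B → . B ) B], [C → / F . B] }  — shift
  I8: { [B → / .] }  — reduce
  I9: { [B → B . ) B], [C → / F B .] }  — shift, reduce
  I10: { [B → . /], [B → . B ) B], [B → B ) . B] }  — shift
  I11: { [B → B ) B .], [B → B . ) B] }  — shift, reduce
  I12: { [C → , / . *], [F → , / . *] }  — shift
  I13: { [C → , / * .], [F → , / * .] }  — 2 reduces
  I14: { [F → ) , .] }  — reduce

I1 contains reduce item [C → ) .] and shift item [F → ) . ,] — shift-reduce conflict.
I9 contains reduce item [C → / F B .] and shift item [B → B . ) B] — shift-reduce conflict.
I11 contains reduce item [B → B ) B .] and shift item [B → B . ) B] — shift-reduce conflict.

Answer: Yes — I1: [C → ) .] vs [F → ) . ,]; I9: [C → / F B .] vs [B → B . ) B]; I11: [B → B ) B .] vs [B → B . ) B]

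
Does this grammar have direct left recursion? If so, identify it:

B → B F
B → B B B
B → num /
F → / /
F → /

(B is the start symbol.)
Direct left recursion occurs when N → N α for some non-terminal N (the right-hand side begins with the left-hand side itself).

B → B F: LEFT RECURSIVE (starts with B)
B → B B B: LEFT RECURSIVE (starts with B)
B → num /: starts with num
F → / /: starts with '/'
F → /: starts with '/'

The grammar has direct left recursion on: B.

Answer: Yes, B is left-recursive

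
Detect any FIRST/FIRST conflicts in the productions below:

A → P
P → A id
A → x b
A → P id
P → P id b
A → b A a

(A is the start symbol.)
FIRST sets of the non-terminals at (or reachable through a nullable prefix from) the front of some alternative:
  FIRST(P) = { 'b', 'x' }
  FIRST(A) = { 'b', 'x' }

Productions for A:
  A → P: FIRST = { 'b', 'x' }
  A → x b: FIRST = { 'x' }
  A → P id: FIRST = { 'b', 'x' }
  A → b A a: FIRST = { 'b' }
Productions for P:
  P → A id: FIRST = { 'b', 'x' }
  P → P id b: FIRST = { 'b', 'x' }

Conflict for A: A → P and A → x b
  Overlap: { 'x' }
Conflict for A: A → P and A → P id
  Overlap: { 'b', 'x' }
Conflict for A: A → P and A → b A a
  Overlap: { 'b' }
Conflict for A: A → x b and A → P id
  Overlap: { 'x' }
Conflict for A: A → P id and A → b A a
  Overlap: { 'b' }
Conflict for P: P → A id and P → P id b
  Overlap: { 'b', 'x' }

Answer: Yes. A → P / A → x b on { 'x' }; A → P / A → P id on { 'b', 'x' }; A → P / A → b A a on { 'b' }; A → x b / A → P id on { 'x' }; A → P id / A → b A a on { 'b' }; P → A id / P → P id b on { 'b', 'x' }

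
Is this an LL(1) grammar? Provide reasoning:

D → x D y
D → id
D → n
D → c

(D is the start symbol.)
Yes, the grammar is LL(1).

For D:
  PREDICT(D → x D y) = { 'x' }
  PREDICT(D → id) = { 'id' }
  PREDICT(D → n) = { 'n' }
  PREDICT(D → c) = { 'c' }

All predict sets are disjoint. The grammar IS LL(1).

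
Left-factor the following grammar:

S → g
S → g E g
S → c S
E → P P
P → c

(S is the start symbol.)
S → g S'
S' → ε
S' → E g
S → c S
E → P P
P → c

Left-factoring transforms A → αβ₁ | αβ₂ into A → αA' and A' → β₁ | β₂
(α is the longest common prefix among the alternatives). Repeat until
no nonterminal has two alternatives with a common prefix.

Round 1: S has alternatives sharing prefix 'g'. Introduce S': S → g S'
  Add: S' → ε
  Add: S' → E g

No remaining common prefixes — done.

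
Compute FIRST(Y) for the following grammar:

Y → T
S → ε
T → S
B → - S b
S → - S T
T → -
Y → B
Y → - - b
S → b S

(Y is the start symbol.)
FIRST sets of the other non-terminals involved (by the same procedure, iterated to a fixed point):
  FIRST(T) = { '-', 'b', ε }
  FIRST(B) = { '-' }

From Y → T:
  - T is a non-terminal: add FIRST(T) \ {ε} = { '-', 'b' }
    T is nullable and nothing follows, so the whole right-hand side can vanish: ε ∈ FIRST(Y)
From Y → B:
  - B is a non-terminal: add FIRST(B) \ {ε} = { '-' }
    B is not nullable, so stop
From Y → - - b:
  - '-' is a terminal: add '-' and stop

Collecting: FIRST(Y) = { '-', 'b', ε }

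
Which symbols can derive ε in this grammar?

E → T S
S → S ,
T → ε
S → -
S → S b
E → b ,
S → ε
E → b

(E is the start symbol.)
A non-terminal is nullable if it can derive ε (the empty string): either it has an ε-production, or it has a production whose right-hand side consists entirely of nullable non-terminals.

ε-productions: T → ε, S → ε
So T, S are immediately nullable.
E → T S: every symbol on the right is nullable, so E is nullable too.
Every non-terminal is now nullable.
Nullable = { 'E', 'S', 'T' }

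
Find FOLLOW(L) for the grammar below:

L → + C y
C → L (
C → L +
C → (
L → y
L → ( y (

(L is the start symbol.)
To compute FOLLOW(L), find every occurrence of L on a right-hand side N → α L β: add FIRST(β) \ {ε}, and if β is empty or nullable also add FOLLOW(N). Iterate to a fixed point.

L is the start symbol, so $ ∈ FOLLOW(L).
In C → L (: L is followed by '(', add FIRST('(') \ {ε} = { '(' }
In C → L +: L is followed by '+', add FIRST('+') \ {ε} = { '+' }

Taking the union: FOLLOW(L) = { $, '(', '+' }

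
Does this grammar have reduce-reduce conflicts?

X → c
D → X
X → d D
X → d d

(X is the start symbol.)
A reduce-reduce conflict occurs when an LR(0) state has two complete items [A → α .] and [B → β .] — both call for a reduction, and with no lookahead the parser cannot choose between them.

Augment with X' → X and build the canonical LR(0) collection (I0 = CLOSURE({[X' → . X]}), then GOTO on every symbol after a dot until no new states appear). It has 7 states:
  I0: { [X → . c], [X → . d D], [X → . d d], [X' → . X] }  — shift
  I1: { [X' → X .] }  — accept
  I2: { [X → c .] }  — reduce
  I3: { [D → . X], [X → . c], [X → . d D], [X → . d d], [X → d . D], [X → d . d] }  — shift
  I4: { [X → d D .] }  — reduce
  I5: { [D → X .] }  — reduce
  I6: { [D → . X], [X → . c], [X → . d D], [X → . d d], [X → d . D], [X → d . d], [X → d d .] }  — shift, reduce

No state contains more than one complete item.

Answer: No reduce-reduce conflicts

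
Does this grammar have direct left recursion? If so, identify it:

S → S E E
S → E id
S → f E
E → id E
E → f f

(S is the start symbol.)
S → S E E: LEFT RECURSIVE (starts with S)
S → E id: starts with E
S → f E: starts with f
E → id E: starts with id
E → f f: starts with f

The grammar has direct left recursion on: S.

Answer: Yes, S is left-recursive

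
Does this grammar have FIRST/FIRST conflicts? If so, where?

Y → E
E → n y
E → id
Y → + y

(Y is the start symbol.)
No FIRST/FIRST conflicts.

A FIRST/FIRST conflict occurs when two productions N → α and N → β for the same non-terminal have FIRST(α) ∩ FIRST(β) ≠ ∅ (with ε ∈ FIRST of a nullable right-hand side, so two nullable alternatives also conflict).

FIRST sets of the non-terminals at (or reachable through a nullable prefix from) the front of some alternative:
  FIRST(E) = { 'id', 'n' }

Productions for Y:
  Y → E: FIRST = { 'id', 'n' }
  Y → + y: FIRST = { '+' }
Productions for E:
  E → n y: FIRST = { 'n' }
  E → id: FIRST = { 'id' }

All alternatives of each non-terminal have pairwise disjoint FIRST sets.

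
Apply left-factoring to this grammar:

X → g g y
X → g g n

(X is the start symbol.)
Left-factoring transforms A → αβ₁ | αβ₂ into A → αA' and A' → β₁ | β₂
(α is the longest common prefix among the alternatives). Repeat until
no nonterminal has two alternatives with a common prefix.

Round 1: X has alternatives sharing prefix 'g g'. Introduce X': X → g g X'
  Add: X' → y
  Add: X' → n

No remaining common prefixes — done.

Resulting grammar:
X → g g X'
X' → y
X' → n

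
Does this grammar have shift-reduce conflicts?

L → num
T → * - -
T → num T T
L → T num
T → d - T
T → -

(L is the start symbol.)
A shift-reduce conflict occurs when an LR(0) state has both:
  - a complete (reduce) item [A → α .] (dot at the end), and
  - a shift item [B → β . c γ] (dot before a terminal).

Augment with L' → L and build the canonical LR(0) collection (I0 = CLOSURE({[L' → . L]}), then GOTO on every symbol after a dot until no new states appear). It has 15 states:
  I0: { [L → . T num], [L → . num], [L' → . L], [T → . * - -], [T → . -], [T → . d - T], [T → . num T T] }  — shift
  I1: { [T → * . - -] }  — shift
  I2: { [T → - .] }  — reduce
  I3: { [L' → L .] }  — accept
  I4: { [L → T . num] }  — shift
  I5: { [T → d . - T] }  — shift
  I6: { [L → num .], [T → . * - -], [T → . -], [T → . d - T], [T → . num T T], [T → num . T T] }  — shift, reduce
  I7: { [T → . * - -], [T → . -], [T → . d - T], [T → . num T T], [T → num T . T] }  — shift
  I8: { [T → . * - -], [T → . -], [T → . d - T], [T → . num T T], [T → num . T T] }  — shift
  I9: { [T → num T T .] }  — reduce
  I10: { [T → . * - -], [T → . -], [T → . d - T], [T → . num T T], [T → d - . T] }  — shift
  I11: { [T → d - T .] }  — reduce
  I12: { [L → T num .] }  — reduce
  I13: { [T → * - . -] }  — shift
  I14: { [T → * - - .] }  — reduce

I6 contains reduce item [L → num .] and shift items [T → . * - -], [T → . -], [T → . d - T], [T → . num T T] — shift-reduce conflict.

Answer: Yes — I6: [L → num .] vs [T → . * - -]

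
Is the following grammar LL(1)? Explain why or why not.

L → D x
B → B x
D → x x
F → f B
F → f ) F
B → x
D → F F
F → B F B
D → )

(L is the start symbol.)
A grammar is LL(1) if for each non-terminal N with multiple productions, the predict sets of those productions are pairwise disjoint, where PREDICT(N → α) = (FIRST(α) \ {ε}) ∪ (FOLLOW(N) if α ⇒* ε).

Relevant sets:
  FIRST(B) = { 'x' }
  FIRST(F) = { 'f', 'x' }

For B:
  PREDICT(B → B x) = { 'x' }
  PREDICT(B → x) = { 'x' }
For D:
  PREDICT(D → x x) = { 'x' }
  PREDICT(D → F F) = { 'f', 'x' }
  PREDICT(D → ')') = { ')' }
For F:
  PREDICT(F → f B) = { 'f' }
  PREDICT(F → f ')' F) = { 'f' }
  PREDICT(F → B F B) = { 'x' }
L has a single production, so nothing to check there.

Conflict found: Predict set conflict for B: { 'x' }
The grammar is NOT LL(1).

Answer: No. Predict set conflict for B: { 'x' }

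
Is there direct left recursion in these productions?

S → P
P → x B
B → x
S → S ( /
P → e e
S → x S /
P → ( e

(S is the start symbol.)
S → P: starts with P
P → x B: starts with x
B → x: starts with x
S → S ( /: LEFT RECURSIVE (starts with S)
P → e e: starts with e
S → x S /: starts with x
P → ( e: starts with '('

The grammar has direct left recursion on: S.

Answer: Yes, S is left-recursive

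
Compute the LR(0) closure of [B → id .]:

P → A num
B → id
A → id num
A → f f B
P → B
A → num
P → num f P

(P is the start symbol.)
Start with: [B → id .]
The dot is at the end, so nothing is added.

CLOSURE = { [B → id .] }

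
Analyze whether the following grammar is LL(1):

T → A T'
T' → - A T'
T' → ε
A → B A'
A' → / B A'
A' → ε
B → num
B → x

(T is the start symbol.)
Relevant sets:
  FOLLOW(T') = { $ }
  FOLLOW(A') = { $, '-' }

For T':
  PREDICT(T' → '-' A T') = { '-' }
  PREDICT(T' → ε) = { $ }
For A':
  PREDICT(A' → '/' B A') = { '/' }
  PREDICT(A' → ε) = { $, '-' }
For B:
  PREDICT(B → num) = { 'num' }
  PREDICT(B → x) = { 'x' }
T, A have a single production, so nothing to check there.

All predict sets are disjoint. The grammar IS LL(1).

Answer: Yes, the grammar is LL(1).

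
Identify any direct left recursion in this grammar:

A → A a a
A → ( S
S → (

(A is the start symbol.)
A → A a a: LEFT RECURSIVE (starts with A)
A → ( S: starts with '('
S → (: starts with '('

The grammar has direct left recursion on: A.

Answer: Yes, A is left-recursive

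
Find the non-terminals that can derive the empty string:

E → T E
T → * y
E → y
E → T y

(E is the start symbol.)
A non-terminal is nullable if it can derive ε (the empty string): either it has an ε-production, or it has a production whose right-hand side consists entirely of nullable non-terminals.

There are no ε-productions, so no non-terminal can derive ε.
No non-terminals are nullable.

Answer: None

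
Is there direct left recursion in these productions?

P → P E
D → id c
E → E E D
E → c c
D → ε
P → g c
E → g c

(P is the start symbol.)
Yes, P, E are left-recursive

Direct left recursion occurs when N → N α for some non-terminal N (the right-hand side begins with the left-hand side itself).

P → P E: LEFT RECURSIVE (starts with P)
D → id c: starts with id
E → E E D: LEFT RECURSIVE (starts with E)
E → c c: starts with c
D → ε: starts with ε
P → g c: starts with g
E → g c: starts with g

The grammar has direct left recursion on: P, E.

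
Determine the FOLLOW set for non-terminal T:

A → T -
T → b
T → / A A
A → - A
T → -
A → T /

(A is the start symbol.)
{ '-', '/' }

To compute FOLLOW(T), find every occurrence of T on a right-hand side N → α T β: add FIRST(β) \ {ε}, and if β is empty or nullable also add FOLLOW(N). Iterate to a fixed point.

In A → T -: T is followed by '-', add FIRST('-') \ {ε} = { '-' }
In A → T /: T is followed by '/', add FIRST('/') \ {ε} = { '/' }

Taking the union: FOLLOW(T) = { '-', '/' }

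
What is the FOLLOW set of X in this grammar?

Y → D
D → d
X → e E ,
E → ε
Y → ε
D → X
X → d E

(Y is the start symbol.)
{ $ }

To compute FOLLOW(X), find every occurrence of X on a right-hand side N → α X β: add FIRST(β) \ {ε}, and if β is empty or nullable also add FOLLOW(N). Iterate to a fixed point.

In D → X: X is at the end, add FOLLOW(D)

The FOLLOW sets referred to above (computed the same way, to a fixed point):
  FOLLOW(D) = { $ }

Taking the union: FOLLOW(X) = { $ }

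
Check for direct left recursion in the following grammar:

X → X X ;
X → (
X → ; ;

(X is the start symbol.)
X → X X ;: LEFT RECURSIVE (starts with X)
X → (: starts with '('
X → ; ;: starts with ';'

The grammar has direct left recursion on: X.

Answer: Yes, X is left-recursive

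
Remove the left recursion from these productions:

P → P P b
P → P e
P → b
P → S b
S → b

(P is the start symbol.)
P is directly left-recursive. The standard transformation for
  A → A α₁ | ... | A α_m | β₁ | ... | β_n
is
  A  → β₁ A' | ... | β_n A'
  A' → α₁ A' | ... | α_m A' | ε

P → b becomes P → b P'
P → S b becomes P → S b P'
P → P P b becomes P' → P b P'
P → P e becomes P' → e P'
Add P' → ε

Productions for other non-terminals are unchanged:
  S → b

Resulting grammar:
P → b P'
P → S b P'
P' → P b P'
P' → e P'
P' → ε
S → b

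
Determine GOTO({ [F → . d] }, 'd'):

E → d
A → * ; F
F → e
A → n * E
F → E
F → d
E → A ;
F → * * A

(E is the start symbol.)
GOTO(I, 'd') = CLOSURE({ [A → αX.β] : [A → α.Xβ] ∈ I, X = 'd' })

Items with dot before 'd', with the dot advanced:
  [F → . d] → [F → d .]
Closure adds nothing (no advanced item has the dot before a non-terminal).

GOTO = { [F → d .] }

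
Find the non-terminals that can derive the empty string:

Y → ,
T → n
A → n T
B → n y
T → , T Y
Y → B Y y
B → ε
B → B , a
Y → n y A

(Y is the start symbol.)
{ 'B' }

A non-terminal is nullable if it can derive ε (the empty string): either it has an ε-production, or it has a production whose right-hand side consists entirely of nullable non-terminals.

ε-productions: B → ε
So B is immediately nullable.
No further non-terminal can be added: every production for the remaining non-terminals contains a terminal or a non-nullable non-terminal.
Nullable = { 'B' }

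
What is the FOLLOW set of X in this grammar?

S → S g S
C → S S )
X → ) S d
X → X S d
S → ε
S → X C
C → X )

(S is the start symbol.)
{ ')', 'd', 'g' }

To compute FOLLOW(X), find every occurrence of X on a right-hand side N → α X β: add FIRST(β) \ {ε}, and if β is empty or nullable also add FOLLOW(N). Iterate to a fixed point.

In X → X S d: X is followed by S d, add FIRST(S d) \ {ε} = { ')', 'd', 'g' }
In S → X C: X is followed by C, add FIRST(C) \ {ε} = { ')', 'g' }
In C → X ): X is followed by ')', add FIRST(')') \ {ε} = { ')' }

Taking the union: FOLLOW(X) = { ')', 'd', 'g' }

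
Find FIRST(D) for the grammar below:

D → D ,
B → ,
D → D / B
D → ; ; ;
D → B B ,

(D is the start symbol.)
{ ',', ';' }

To compute FIRST(D), examine every production with D on the left-hand side, reading each right-hand side left to right until a non-nullable symbol is reached.

FIRST sets of the other non-terminals involved (by the same procedure, iterated to a fixed point):
  FIRST(B) = { ',' }

From D → D ,:
  - D is the symbol being defined: contributes nothing new
    D is not nullable, so stop
From D → D / B:
  - D is the symbol being defined: contributes nothing new
    D is not nullable, so stop
From D → ; ; ;:
  - ';' is a terminal: add ';' and stop
From D → B B ,:
  - B is a non-terminal: add FIRST(B) \ {ε} = { ',' }
    B is not nullable, so stop

Collecting: FIRST(D) = { ',', ';' }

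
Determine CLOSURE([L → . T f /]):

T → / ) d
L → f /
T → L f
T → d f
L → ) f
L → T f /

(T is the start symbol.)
{ [L → . ) f], [L → . T f /], [L → . f /], [T → . / ) d], [T → . L f], [T → . d f] }

To compute CLOSURE, for each item [A → α.Bβ] where B is a non-terminal, add [B → .γ] for all productions B → γ; repeat for the newly added items until nothing changes.

Start with: [L → . T f /]
  [L → . T f /] has the dot before T: add [T → . / ) d], [T → . L f], [T → . d f]
  [T → . L f] has the dot before L: add [L → . f /], [L → . ) f]
No further items can be added.

CLOSURE = { [L → . ) f], [L → . T f /], [L → . f /], [T → . / ) d], [T → . L f], [T → . d f] }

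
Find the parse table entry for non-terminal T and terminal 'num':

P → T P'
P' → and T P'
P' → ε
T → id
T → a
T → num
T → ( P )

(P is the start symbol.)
To find M[T, 'num'], we find productions for T where 'num' is in the predict set (PREDICT(N → α) = (FIRST(α) \ {ε}) ∪ (FOLLOW(N) if α ⇒* ε)).

T → id: PREDICT = { 'id' }
T → a: PREDICT = { 'a' }
T → num: PREDICT = { 'num' }
  'num' is in predict set, so this production goes in M[T, 'num']
T → ( P ): PREDICT = { '(' }

M[T, 'num'] = T → num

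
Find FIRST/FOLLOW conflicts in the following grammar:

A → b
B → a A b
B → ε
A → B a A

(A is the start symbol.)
A FIRST/FOLLOW conflict occurs when a non-terminal N has a nullable alternative N → β (β ⇒* ε) and another alternative N → α with FIRST(α) ∩ FOLLOW(N) ≠ ∅: on such a lookahead the parser cannot decide between expanding α and letting N vanish via β.

Nullable non-terminals: B.

B: nullable alternative(s) B → ε; FOLLOW(B) = { 'a' }
  B → a A b: FIRST \ {ε} = { 'a' } — overlaps FOLLOW(B) on { 'a' }: CONFLICT
  B → ε: FIRST \ {ε} = { } — this is the only nullable alternative, skip

A has no nullable alternative, so no FIRST/FOLLOW check is needed there.

So the grammar has 1 FIRST/FOLLOW conflict (marked CONFLICT above).

Answer: Yes. B → a A b with FOLLOW(B) on { 'a' }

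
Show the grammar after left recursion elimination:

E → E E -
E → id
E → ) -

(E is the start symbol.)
E → id E'
E → ) - E'
E' → E - E'
E' → ε

E is directly left-recursive. The standard transformation for
  A → A α₁ | ... | A α_m | β₁ | ... | β_n
is
  A  → β₁ A' | ... | β_n A'
  A' → α₁ A' | ... | α_m A' | ε

E → id becomes E → id E'
E → ) - becomes E → ) - E'
E → E E - becomes E' → E - E'
Add E' → ε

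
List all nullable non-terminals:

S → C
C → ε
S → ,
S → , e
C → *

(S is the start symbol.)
ε-productions: C → ε
So C is immediately nullable.
S → C: every symbol on the right is nullable, so S is nullable too.
Every non-terminal is now nullable.
Nullable = { 'C', 'S' }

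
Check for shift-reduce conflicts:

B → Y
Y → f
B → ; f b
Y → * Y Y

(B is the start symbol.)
Augment with B' → B and build the canonical LR(0) collection (I0 = CLOSURE({[B' → . B]}), then GOTO on every symbol after a dot until no new states appear). It has 10 states:
  I0: { [B → . ; f b], [B → . Y], [B' → . B], [Y → . * Y Y], [Y → . f] }  — shift
  I1: { [Y → * . Y Y], [Y → . * Y Y], [Y → . f] }  — shift
  I2: { [B → ; . f b] }  — shift
  I3: { [B' → B .] }  — accept
  I4: { [B → Y .] }  — reduce
  I5: { [Y → f .] }  — reduce
  I6: { [B → ; f . b] }  — shift
  I7: { [B → ; f b .] }  — reduce
  I8: { [Y → * Y . Y], [Y → . * Y Y], [Y → . f] }  — shift
  I9: { [Y → * Y Y .] }  — reduce

No state contains both a complete item and a shift item.

Answer: No shift-reduce conflicts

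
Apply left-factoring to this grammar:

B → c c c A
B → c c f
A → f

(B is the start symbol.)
Left-factoring transforms A → αβ₁ | αβ₂ into A → αA' and A' → β₁ | β₂
(α is the longest common prefix among the alternatives). Repeat until
no nonterminal has two alternatives with a common prefix.

Round 1: B has alternatives sharing prefix 'c c'. Introduce B': B → c c B'
  Add: B' → c A
  Add: B' → f

No remaining common prefixes — done.

Resulting grammar:
B → c c B'
B' → c A
B' → f
A → f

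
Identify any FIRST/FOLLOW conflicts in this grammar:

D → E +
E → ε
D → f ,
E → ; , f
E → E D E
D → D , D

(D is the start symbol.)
Yes. E → ';' ',' f with FOLLOW(E) on { ';' }; E → E D E with FOLLOW(E) on { '+', ';', 'f' }

A FIRST/FOLLOW conflict occurs when a non-terminal N has a nullable alternative N → β (β ⇒* ε) and another alternative N → α with FIRST(α) ∩ FOLLOW(N) ≠ ∅: on such a lookahead the parser cannot decide between expanding α and letting N vanish via β.

Nullable non-terminals: E.
FIRST sets used below: FIRST(E) = { '+', ';', 'f', ε }, FIRST(D) = { '+', ';', 'f' }

E: nullable alternative(s) E → ε; FOLLOW(E) = { '+', ';', 'f' }
  E → ε: FIRST \ {ε} = { } — this is the only nullable alternative, skip
  E → ; , f: FIRST \ {ε} = { ';' } — overlaps FOLLOW(E) on { ';' }: CONFLICT
  E → E D E: FIRST \ {ε} = { '+', ';', 'f' } — overlaps FOLLOW(E) on { '+', ';', 'f' }: CONFLICT

D has no nullable alternative, so no FIRST/FOLLOW check is needed there.

So the grammar has 2 FIRST/FOLLOW conflicts (marked CONFLICT above).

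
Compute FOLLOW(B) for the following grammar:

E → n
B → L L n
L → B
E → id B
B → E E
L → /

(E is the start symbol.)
{ $, '/', 'id', 'n' }

In L → B: B is at the end, add FOLLOW(L)
In E → id B: B is at the end, add FOLLOW(E)

The FOLLOW sets referred to above (computed the same way, to a fixed point):
  FOLLOW(L) = { '/', 'id', 'n' }
  FOLLOW(E) = { $, '/', 'id', 'n' }

Taking the union: FOLLOW(B) = { $, '/', 'id', 'n' }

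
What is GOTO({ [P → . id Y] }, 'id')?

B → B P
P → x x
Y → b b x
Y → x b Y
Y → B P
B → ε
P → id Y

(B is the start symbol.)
GOTO(I, 'id') = CLOSURE({ [A → αX.β] : [A → α.Xβ] ∈ I, X = 'id' })

Items with dot before 'id', with the dot advanced:
  [P → . id Y] → [P → id . Y]
Closure of the advanced items:
  [P → id . Y] has the dot before Y: add [Y → . b b x], [Y → . x b Y], [Y → . B P]
  [Y → . B P] has the dot before B: add [B → . B P], [B → .]

GOTO = { [B → . B P], [B → .], [P → id . Y], [Y → . B P], [Y → . b b x], [Y → . x b Y] }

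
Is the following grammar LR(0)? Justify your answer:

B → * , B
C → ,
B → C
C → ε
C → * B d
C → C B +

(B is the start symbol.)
A grammar is LR(0) if no state in the canonical LR(0) collection has:
  - both a shift item (dot before a terminal) and a complete item (shift-reduce conflict), or
  - two or more complete items (reduce-reduce conflict; the accept item [B' → B .] counts as a complete item here).

Augment with B' → B and build the canonical LR(0) collection (I0 = CLOSURE({[B' → . B]}), then GOTO on every symbol after a dot until no new states appear). It has 11 states:
  I0: { [B → . * , B], [B → . C], [B' → . B], [C → . * B d], [C → . ,], [C → . C B +], [C → .] }  — shift, reduce
  I1: { [B → * . , B], [B → . * , B], [B → . C], [C → * . B d], [C → . * B d], [C → . ,], [C → . C B +], [C → .] }  — shift, reduce
  I2: { [C → , .] }  — reduce
  I3: { [B' → B .] }  — accept
  I4: { [B → . * , B], [B → . C], [B → C .], [C → . * B d], [C → . ,], [C → . C B +], [C → .], [C → C . B +] }  — shift, 2 reduces
  I5: { [C → C B . +] }  — shift
  I6: { [C → C B + .] }  — reduce
  I7: { [B → * , . B], [B → . * , B], [B → . C], [C → , .], [C → . * B d], [C → . ,], [C → . C B +], [C → .] }  — shift, 2 reduces
  I8: { [C → * B . d] }  — shift
  I9: { [C → * B d .] }  — reduce
  I10: { [B → * , B .] }  — reduce

Conflict in state I0:
  Shift-reduce conflict between [C → .] and [B → . * , B]
So the grammar is NOT LR(0).

Answer: No. Shift-reduce conflict between [C → .] and [B → . * , B]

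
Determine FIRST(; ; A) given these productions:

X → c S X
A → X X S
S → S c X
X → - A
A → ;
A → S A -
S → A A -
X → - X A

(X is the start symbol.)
To compute FIRST(; ; A), process the symbols left to right:
Symbol ; is a terminal. Add ';' and stop.
FIRST(; ; A) = { ';' }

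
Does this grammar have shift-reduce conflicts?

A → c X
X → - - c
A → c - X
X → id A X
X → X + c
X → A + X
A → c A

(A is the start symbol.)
Augment with A' → A and build the canonical LR(0) collection (I0 = CLOSURE({[A' → . A]}), then GOTO on every symbol after a dot until no new states appear). It has 19 states:
  I0: { [A → . c - X], [A → . c A], [A → . c X], [A' → . A] }  — shift
  I1: { [A' → A .] }  — accept
  I2: { [A → . c - X], [A → . c A], [A → . c X], [A → c . - X], [A → c . A], [A → c . X], [X → . - - c], [X → . A + X], [X → . X + c], [X → . id A X] }  — shift
  I3: { [A → . c - X], [A → . c A], [A → . c X], [A → c - . X], [X → - . - c], [X → . - - c], [X → . A + X], [X → . X + c], [X → . id A X] }  — shift
  I4: { [A → c A .], [X → A . + X] }  — shift, reduce
  I5: { [A → c X .], [X → X . + c] }  — shift, reduce
  I6: { [A → . c - X], [A → . c A], [A → . c X], [X → id . A X] }  — shift
  I7: { [A → . c - X], [A → . c A], [A → . c X], [X → . - - c], [X → . A + X], [X → . X + c], [X → . id A X], [X → id A . X] }  — shift
  I8: { [X → - . - c] }  — shift
  I9: { [X → A . + X] }  — shift
  I10: { [X → X . + c], [X → id A X .] }  — shift, reduce
  I11: { [X → X + . c] }  — shift
  I12: { [X → X + c .] }  — reduce
  I13: { [A → . c - X], [A → . c A], [A → . c X], [X → . - - c], [X → . A + X], [X → . X + c], [X → . id A X], [X → A + . X] }  — shift
  I14: { [X → A + X .], [X → X . + c] }  — shift, reduce
  I15: { [X → - - . c] }  — shift
  I16: { [X → - - c .] }  — reduce
  I17: { [X → - - . c], [X → - . - c] }  — shift
  I18: { [A → c - X .], [X → X . + c] }  — shift, reduce

I4 contains reduce item [A → c A .] and shift item [X → A . + X] — shift-reduce conflict.
I5 contains reduce item [A → c X .] and shift item [X → X . + c] — shift-reduce conflict.
I10 contains reduce item [X → id A X .] and shift item [X → X . + c] — shift-reduce conflict.
I14 contains reduce item [X → A + X .] and shift item [X → X . + c] — shift-reduce conflict.
I18 contains reduce item [A → c - X .] and shift item [X → X . + c] — shift-reduce conflict.

Answer: Yes — I4: [A → c A .] vs [X → A . + X]; I5: [A → c X .] vs [X → X . + c]; I10: [X → id A X .] vs [X → X . + c]; I14: [X → A + X .] vs [X → X . + c]; I18: [A → c - X .] vs [X → X . + c]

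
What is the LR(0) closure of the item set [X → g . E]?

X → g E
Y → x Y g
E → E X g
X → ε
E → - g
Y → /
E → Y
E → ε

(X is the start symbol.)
{ [E → . - g], [E → . E X g], [E → . Y], [E → .], [X → g . E], [Y → . /], [Y → . x Y g] }

Start with: [X → g . E]
  [X → g . E] has the dot before E: add [E → . E X g], [E → . - g], [E → . Y], [E → .]
  [E → . Y] has the dot before Y: add [Y → . x Y g], [Y → . /]
No further items can be added.

CLOSURE = { [E → . - g], [E → . E X g], [E → . Y], [E → .], [X → g . E], [Y → . /], [Y → . x Y g] }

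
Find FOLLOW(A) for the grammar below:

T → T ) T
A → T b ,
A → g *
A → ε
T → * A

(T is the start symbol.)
{ $, ')', 'b' }

To compute FOLLOW(A), find every occurrence of A on a right-hand side N → α A β: add FIRST(β) \ {ε}, and if β is empty or nullable also add FOLLOW(N). Iterate to a fixed point.

In T → * A: A is at the end, add FOLLOW(T)

The FOLLOW sets referred to above (computed the same way, to a fixed point):
  FOLLOW(T) = { $, ')', 'b' }

Taking the union: FOLLOW(A) = { $, ')', 'b' }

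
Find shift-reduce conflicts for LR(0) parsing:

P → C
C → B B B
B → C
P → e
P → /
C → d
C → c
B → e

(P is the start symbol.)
Yes — I11: [C → B B B .] vs [B → . e]

A shift-reduce conflict occurs when an LR(0) state has both:
  - a complete (reduce) item [A → α .] (dot at the end), and
  - a shift item [B → β . c γ] (dot before a terminal).

Augment with P' → P and build the canonical LR(0) collection (I0 = CLOSURE({[P' → . P]}), then GOTO on every symbol after a dot until no new states appear). It has 12 states:
  I0: { [B → . C], [B → . e], [C → . B B B], [C → . c], [C → . d], [P → . /], [P → . C], [P → . e], [P' → . P] }  — shift
  I1: { [P → / .] }  — reduce
  I2: { [B → . C], [B → . e], [C → . B B B], [C → . c], [C → . d], [C → B . B B] }  — shift
  I3: { [B → C .], [P → C .] }  — 2 reduces
  I4: { [P' → P .] }  — accept
  I5: { [C → c .] }  — reduce
  I6: { [C → d .] }  — reduce
  I7: { [B → e .], [P → e .] }  — 2 reduces
  I8: { [B → . C], [B → . e], [C → . B B B], [C → . c], [C → . d], [C → B . B B], [C → B B . B] }  — shift
  I9: { [B → C .] }  — reduce
  I10: { [B → e .] }  — reduce
  I11: { [B → . C], [B → . e], [C → . B B B], [C → . c], [C → . d], [C → B . B B], [C → B B . B], [C → B B B .] }  — shift, reduce

I11 contains reduce item [C → B B B .] and shift items [B → . e], [C → . c], [C → . d] — shift-reduce conflict.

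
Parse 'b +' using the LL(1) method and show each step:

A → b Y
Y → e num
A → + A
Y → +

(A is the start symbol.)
LL(1) parsing maintains a stack (initially the start symbol over $) and the input. At each step: if the stack top is a terminal, match it against the current input token; if it is a non-terminal N, replace it with the RHS of M[N, lookahead] (the unique production whose predict set contains the lookahead).

Stack is shown with the top on the left.

Stack  Input  Action
--------------------
A $    b + $  output A → b Y
b Y $  b + $  match 'b'
Y $    + $    output Y → +
+ $    + $    match '+'
$      $      accept

The string is accepted.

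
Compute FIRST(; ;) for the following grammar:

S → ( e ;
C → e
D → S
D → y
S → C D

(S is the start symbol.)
{ ';' }

To compute FIRST(; ;), process the symbols left to right:
Symbol ; is a terminal. Add ';' and stop.
FIRST(; ;) = { ';' }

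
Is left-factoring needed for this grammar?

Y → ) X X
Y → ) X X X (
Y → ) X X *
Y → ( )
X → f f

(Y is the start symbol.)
Left-factoring is needed when two productions for the same non-terminal
share a common prefix on the right-hand side.

Productions for Y:
  Y → ) X X
  Y → ) X X X (
  Y → ) X X *
  Y → ( )

Found common prefix ') X X' in productions for Y

Answer: Yes, Y has productions with common prefix ') X X'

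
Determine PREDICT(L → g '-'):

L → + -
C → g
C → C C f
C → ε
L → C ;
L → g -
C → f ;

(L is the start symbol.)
{ 'g' }

PREDICT(L → g '-') = (FIRST(RHS) \ {ε}) ∪ (FOLLOW(L) if ε ∈ FIRST(RHS), i.e. RHS ⇒* ε)
FIRST(g '-') = { 'g' }
ε ∉ FIRST(g '-'), so FOLLOW(L) is not added.
PREDICT(L → g '-') = { 'g' }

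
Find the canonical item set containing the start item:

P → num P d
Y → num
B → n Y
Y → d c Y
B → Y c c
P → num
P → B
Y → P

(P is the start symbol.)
{ [B → . Y c c], [B → . n Y], [P → . B], [P → . num P d], [P → . num], [P' → . P], [Y → . P], [Y → . d c Y], [Y → . num] }

First, augment the grammar with P' → P
I₀ = CLOSURE({ [P' → . P] }):
  [P' → . P] has the dot before P: add [P → . num P d], [P → . num], [P → . B]
  [P → . B] has the dot before B: add [B → . n Y], [B → . Y c c]
  [B → . Y c c] has the dot before Y: add [Y → . num], [Y → . d c Y], [Y → . P]
No further items can be added.

I₀ = { [B → . Y c c], [B → . n Y], [P → . B], [P → . num P d], [P → . num], [P' → . P], [Y → . P], [Y → . d c Y], [Y → . num] }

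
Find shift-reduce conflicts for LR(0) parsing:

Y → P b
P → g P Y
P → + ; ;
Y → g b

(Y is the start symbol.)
Augment with Y' → Y and build the canonical LR(0) collection (I0 = CLOSURE({[Y' → . Y]}), then GOTO on every symbol after a dot until no new states appear). It has 12 states:
  I0: { [P → . + ; ;], [P → . g P Y], [Y → . P b], [Y → . g b], [Y' → . Y] }  — shift
  I1: { [P → + . ; ;] }  — shift
  I2: { [Y → P . b] }  — shift
  I3: { [Y' → Y .] }  — accept
  I4: { [P → . + ; ;], [P → . g P Y], [P → g . P Y], [Y → g . b] }  — shift
  I5: { [P → . + ; ;], [P → . g P Y], [P → g P . Y], [Y → . P b], [Y → . g b] }  — shift
  I6: { [Y → g b .] }  — reduce
  I7: { [P → . + ; ;], [P → . g P Y], [P → g . P Y] }  — shift
  I8: { [P → g P Y .] }  — reduce
  I9: { [Y → P b .] }  — reduce
  I10: { [P → + ; . ;] }  — shift
  I11: { [P → + ; ; .] }  — reduce

No state contains both a complete item and a shift item.

Answer: No shift-reduce conflicts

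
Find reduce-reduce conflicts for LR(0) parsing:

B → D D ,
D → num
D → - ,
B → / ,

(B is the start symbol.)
No reduce-reduce conflicts

A reduce-reduce conflict occurs when an LR(0) state has two complete items [A → α .] and [B → β .] — both call for a reduction, and with no lookahead the parser cannot choose between them.

Augment with B' → B and build the canonical LR(0) collection (I0 = CLOSURE({[B' → . B]}), then GOTO on every symbol after a dot until no new states appear). It has 10 states:
  I0: { [B → . / ,], [B → . D D ,], [B' → . B], [D → . - ,], [D → . num] }  — shift
  I1: { [D → - . ,] }  — shift
  I2: { [B → / . ,] }  — shift
  I3: { [B' → B .] }  — accept
  I4: { [B → D . D ,], [D → . - ,], [D → . num] }  — shift
  I5: { [D → num .] }  — reduce
  I6: { [B → D D . ,] }  — shift
  I7: { [B → D D , .] }  — reduce
  I8: { [B → / , .] }  — reduce
  I9: { [D → - , .] }  — reduce

No state contains more than one complete item.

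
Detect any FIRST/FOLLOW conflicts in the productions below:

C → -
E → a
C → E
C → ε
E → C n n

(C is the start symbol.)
Nullable non-terminals: C.
FIRST sets used below: FIRST(E) = { '-', 'a', 'n' }

C: nullable alternative(s) C → ε; FOLLOW(C) = { $, 'n' }
  C → -: FIRST \ {ε} = { '-' } — disjoint from FOLLOW(C)
  C → E: FIRST \ {ε} = { '-', 'a', 'n' } — overlaps FOLLOW(C) on { 'n' }: CONFLICT
  C → ε: FIRST \ {ε} = { } — this is the only nullable alternative, skip

E has no nullable alternative, so no FIRST/FOLLOW check is needed there.

So the grammar has 1 FIRST/FOLLOW conflict (marked CONFLICT above).

Answer: Yes. C → E with FOLLOW(C) on { 'n' }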